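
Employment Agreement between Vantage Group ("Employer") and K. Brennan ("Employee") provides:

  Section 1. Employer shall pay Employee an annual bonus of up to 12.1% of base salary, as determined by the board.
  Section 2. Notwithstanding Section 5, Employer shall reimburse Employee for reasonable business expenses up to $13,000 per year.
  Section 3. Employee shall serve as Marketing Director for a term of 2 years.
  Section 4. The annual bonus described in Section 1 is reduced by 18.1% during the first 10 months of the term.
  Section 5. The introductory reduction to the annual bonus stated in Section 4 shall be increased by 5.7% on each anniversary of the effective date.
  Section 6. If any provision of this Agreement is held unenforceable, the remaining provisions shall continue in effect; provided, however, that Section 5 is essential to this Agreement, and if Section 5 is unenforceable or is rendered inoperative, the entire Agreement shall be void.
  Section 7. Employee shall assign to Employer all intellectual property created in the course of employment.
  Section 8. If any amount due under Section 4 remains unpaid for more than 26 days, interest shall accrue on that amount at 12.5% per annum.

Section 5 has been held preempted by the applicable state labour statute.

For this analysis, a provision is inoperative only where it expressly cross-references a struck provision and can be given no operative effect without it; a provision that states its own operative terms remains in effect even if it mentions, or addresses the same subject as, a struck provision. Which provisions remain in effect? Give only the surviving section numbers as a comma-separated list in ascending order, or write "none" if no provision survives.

none

Section 5 is struck. No other provision's operative terms depend on Section 5. Section 6 makes Section 5 an essential term, and Section 5 is the provision held invalid; under Section 6, the entire Agreement is therefore void. No provision of the Agreement survives.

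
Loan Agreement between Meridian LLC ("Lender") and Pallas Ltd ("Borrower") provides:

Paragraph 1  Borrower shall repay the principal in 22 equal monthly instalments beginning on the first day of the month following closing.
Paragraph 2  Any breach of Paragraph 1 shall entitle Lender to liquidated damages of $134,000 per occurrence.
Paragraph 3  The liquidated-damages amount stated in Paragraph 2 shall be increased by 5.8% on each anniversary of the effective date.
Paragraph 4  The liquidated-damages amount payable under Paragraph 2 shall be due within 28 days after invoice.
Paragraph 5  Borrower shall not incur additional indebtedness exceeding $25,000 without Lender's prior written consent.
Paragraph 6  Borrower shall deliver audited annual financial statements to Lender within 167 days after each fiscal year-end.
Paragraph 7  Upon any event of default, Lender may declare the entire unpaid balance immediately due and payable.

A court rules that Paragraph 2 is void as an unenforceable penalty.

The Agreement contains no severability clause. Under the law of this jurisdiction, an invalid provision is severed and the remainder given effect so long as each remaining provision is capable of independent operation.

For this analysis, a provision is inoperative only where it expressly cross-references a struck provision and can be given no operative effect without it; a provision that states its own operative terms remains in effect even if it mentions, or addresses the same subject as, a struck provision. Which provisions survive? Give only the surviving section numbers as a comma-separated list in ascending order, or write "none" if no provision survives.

Paragraph 2 is struck. Paragraph 3 has no operative effect of its own apart from Paragraph 2 and is therefore inoperative. The whole of Paragraph 4 is the payment deadline for the liquidated-damages amount, defined by reference to Paragraph 2, so Paragraph 4 cannot stand once Paragraph 2 is removed. Under the stated default rule, only provisions that cannot operate independently fall away; the rest are enforced. That leaves Paragraph 1, Paragraph 5, Paragraph 6, and Paragraph 7 in effect.

1, 5, 6, 7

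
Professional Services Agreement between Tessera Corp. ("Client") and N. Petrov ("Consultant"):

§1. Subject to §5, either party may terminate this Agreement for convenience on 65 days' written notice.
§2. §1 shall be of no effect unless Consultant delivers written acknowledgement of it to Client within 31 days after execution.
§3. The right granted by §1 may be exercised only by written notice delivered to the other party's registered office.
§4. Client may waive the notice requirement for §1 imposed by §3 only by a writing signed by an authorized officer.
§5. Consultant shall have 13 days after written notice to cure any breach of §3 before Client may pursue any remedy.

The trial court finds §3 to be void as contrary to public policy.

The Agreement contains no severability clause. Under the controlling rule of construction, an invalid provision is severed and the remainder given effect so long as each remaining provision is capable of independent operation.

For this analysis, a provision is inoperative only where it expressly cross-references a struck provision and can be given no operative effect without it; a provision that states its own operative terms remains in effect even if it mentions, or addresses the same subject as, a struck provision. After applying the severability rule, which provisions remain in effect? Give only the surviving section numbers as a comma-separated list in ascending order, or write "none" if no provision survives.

§3 is struck. §4 has no operative effect of its own apart from §3 and is therefore inoperative. §5 merely fixes the cure period for breach of §3; with §3 gone it has nothing to operate on and falls away. Although §1 refers to §5, its operative terms do not depend on §5, so it remains in effect. Under the stated default rule, only provisions that cannot operate independently fall away; the rest are enforced. The provisions still in force are §1 and §2.

1, 2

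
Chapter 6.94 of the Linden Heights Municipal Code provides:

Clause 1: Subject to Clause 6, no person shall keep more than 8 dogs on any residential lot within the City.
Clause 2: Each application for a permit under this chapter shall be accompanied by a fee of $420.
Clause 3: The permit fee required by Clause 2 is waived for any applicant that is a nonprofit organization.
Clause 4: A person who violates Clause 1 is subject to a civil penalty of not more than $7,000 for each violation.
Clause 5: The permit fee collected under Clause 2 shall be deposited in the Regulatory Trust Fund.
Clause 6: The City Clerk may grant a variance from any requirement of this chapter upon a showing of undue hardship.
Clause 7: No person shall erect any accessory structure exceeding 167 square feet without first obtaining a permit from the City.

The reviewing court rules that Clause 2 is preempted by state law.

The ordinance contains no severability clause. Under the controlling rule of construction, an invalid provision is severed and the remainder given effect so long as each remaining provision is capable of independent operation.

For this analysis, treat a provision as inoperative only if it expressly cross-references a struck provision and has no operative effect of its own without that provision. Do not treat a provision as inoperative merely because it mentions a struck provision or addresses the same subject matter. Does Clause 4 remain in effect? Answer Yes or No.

Yes

Clause 2 is struck. Clause 3 operates only by reference to Clause 2, so it falls with Clause 2. Clause 5 does nothing except set the disposition of the permit fee by reference to Clause 2; with Clause 2 gone it has no independent effect and is inoperative. With no severability clause, the stated default rule severs what cannot stand and enforces each remaining provision that can operate on its own. Clause 1, Clause 4, Clause 6, and Clause 7 remain in effect. Clause 4 is among the surviving provisions, so the answer is yes.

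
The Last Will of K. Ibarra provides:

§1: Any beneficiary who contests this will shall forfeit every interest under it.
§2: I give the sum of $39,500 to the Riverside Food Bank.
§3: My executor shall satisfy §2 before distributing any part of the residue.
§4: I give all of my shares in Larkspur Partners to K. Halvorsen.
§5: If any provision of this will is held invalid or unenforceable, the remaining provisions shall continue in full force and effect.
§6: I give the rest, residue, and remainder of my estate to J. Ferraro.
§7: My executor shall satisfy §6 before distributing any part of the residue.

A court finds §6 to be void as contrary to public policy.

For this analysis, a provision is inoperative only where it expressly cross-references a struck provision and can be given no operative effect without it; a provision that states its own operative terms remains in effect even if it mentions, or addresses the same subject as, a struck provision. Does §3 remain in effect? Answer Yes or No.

Yes

§6 is struck. §7 has no operative effect of its own apart from §6 and is therefore inoperative. §5 is a severability clause and preserves every provision that can still be given independent effect. The provisions still in force are §1, §2, §3, §4, and §5. §3 is among the surviving provisions, so the answer is yes.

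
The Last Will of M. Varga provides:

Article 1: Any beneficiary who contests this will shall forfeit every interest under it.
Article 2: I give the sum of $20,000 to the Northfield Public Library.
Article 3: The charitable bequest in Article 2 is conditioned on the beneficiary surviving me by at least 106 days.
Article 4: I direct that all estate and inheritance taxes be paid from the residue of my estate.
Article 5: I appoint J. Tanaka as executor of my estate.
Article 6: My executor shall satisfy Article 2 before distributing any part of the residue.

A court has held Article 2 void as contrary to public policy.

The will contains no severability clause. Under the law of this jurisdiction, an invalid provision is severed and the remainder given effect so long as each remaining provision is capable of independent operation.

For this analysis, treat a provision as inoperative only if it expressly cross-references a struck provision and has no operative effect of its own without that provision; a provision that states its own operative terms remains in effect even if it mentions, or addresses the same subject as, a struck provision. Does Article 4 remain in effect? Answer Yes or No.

Article 2 is struck. The only function of Article 3 is the survivorship condition on Article 2, so it cannot stand once Article 2 is removed. Article 6 operates only by reference to Article 2, so it falls with Article 2. Under the stated default rule, only provisions that cannot operate independently fall away; the rest are enforced. That leaves Article 1, Article 4, and Article 5 in effect. Article 4 is among the surviving provisions, so the answer is yes.

Yes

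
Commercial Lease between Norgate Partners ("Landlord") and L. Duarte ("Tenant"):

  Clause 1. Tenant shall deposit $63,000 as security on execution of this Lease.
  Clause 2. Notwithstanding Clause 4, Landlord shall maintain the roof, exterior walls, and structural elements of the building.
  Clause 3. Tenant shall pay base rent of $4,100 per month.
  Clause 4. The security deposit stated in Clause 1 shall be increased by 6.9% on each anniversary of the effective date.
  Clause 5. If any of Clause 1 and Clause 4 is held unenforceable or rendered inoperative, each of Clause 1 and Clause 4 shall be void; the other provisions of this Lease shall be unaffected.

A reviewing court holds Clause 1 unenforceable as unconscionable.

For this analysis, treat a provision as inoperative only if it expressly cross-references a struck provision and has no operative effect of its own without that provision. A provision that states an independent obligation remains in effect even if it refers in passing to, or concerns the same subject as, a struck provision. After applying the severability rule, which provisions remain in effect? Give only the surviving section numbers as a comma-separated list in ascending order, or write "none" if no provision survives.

2, 3, 5

Clause 1 is struck. Clause 4 does nothing except set the escalation of the security deposit by reference to Clause 1; with Clause 1 gone it has no independent effect and is inoperative. Although Clause 2 refers to Clause 4, its operative terms do not depend on Clause 4, so it remains in effect. Clause 5 declares Clause 1 and Clause 4 mutually dependent; since one of them has fallen, all of them are of no effect. The remainder continues in force under Clause 5. Clause 2, Clause 3, and Clause 5 remain in effect.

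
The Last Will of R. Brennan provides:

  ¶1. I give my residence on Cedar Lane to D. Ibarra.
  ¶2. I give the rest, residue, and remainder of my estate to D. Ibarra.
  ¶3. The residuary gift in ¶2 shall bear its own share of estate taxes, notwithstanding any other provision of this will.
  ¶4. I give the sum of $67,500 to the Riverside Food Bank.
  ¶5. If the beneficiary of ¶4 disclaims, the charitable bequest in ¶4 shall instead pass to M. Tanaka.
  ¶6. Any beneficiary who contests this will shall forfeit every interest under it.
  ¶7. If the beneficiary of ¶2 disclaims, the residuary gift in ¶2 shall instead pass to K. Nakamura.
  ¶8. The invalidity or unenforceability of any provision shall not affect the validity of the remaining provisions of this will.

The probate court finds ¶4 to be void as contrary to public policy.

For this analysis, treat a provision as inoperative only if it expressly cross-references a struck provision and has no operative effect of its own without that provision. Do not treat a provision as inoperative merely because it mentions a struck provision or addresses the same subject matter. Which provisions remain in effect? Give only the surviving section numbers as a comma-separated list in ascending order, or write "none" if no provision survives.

¶4 is struck. ¶5 merely fixes the alternative disposition for ¶4; with ¶4 gone it has nothing to operate on and falls away. Under the severability clause in ¶8, the remaining provisions continue in force. That leaves ¶1, ¶2, ¶3, ¶6, ¶7, and ¶8 in effect.

1, 2, 3, 6, 7, 8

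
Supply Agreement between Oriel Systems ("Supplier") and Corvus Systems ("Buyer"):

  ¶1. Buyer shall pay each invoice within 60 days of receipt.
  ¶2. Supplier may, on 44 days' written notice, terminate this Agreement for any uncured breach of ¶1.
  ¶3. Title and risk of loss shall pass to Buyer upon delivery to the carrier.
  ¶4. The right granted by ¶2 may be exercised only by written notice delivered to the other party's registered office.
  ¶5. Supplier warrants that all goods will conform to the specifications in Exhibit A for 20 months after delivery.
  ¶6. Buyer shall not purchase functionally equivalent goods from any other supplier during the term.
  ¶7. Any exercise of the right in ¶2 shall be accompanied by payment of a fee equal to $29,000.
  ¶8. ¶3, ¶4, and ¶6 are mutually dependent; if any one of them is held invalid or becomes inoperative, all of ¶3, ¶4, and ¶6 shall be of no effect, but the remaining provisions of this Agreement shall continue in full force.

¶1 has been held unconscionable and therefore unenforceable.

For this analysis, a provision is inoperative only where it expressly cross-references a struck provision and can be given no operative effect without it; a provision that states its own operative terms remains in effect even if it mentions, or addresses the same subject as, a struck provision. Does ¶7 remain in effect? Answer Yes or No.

¶1 is struck. ¶2 operates only by reference to ¶1, so it falls with ¶1. ¶4 operates only by reference to ¶2, so it falls with ¶2. ¶7 merely fixes the exercise fee for ¶2; with ¶2 gone it has nothing to operate on and falls away. ¶8 declares ¶3, ¶4, and ¶6 mutually dependent; since one of them has fallen, all of them are of no effect. That brings down ¶3 and ¶6 as well. The remainder continues in force under ¶8. That leaves ¶5 and ¶8 in effect. ¶7 is among the inoperative provisions, so the answer is no.

No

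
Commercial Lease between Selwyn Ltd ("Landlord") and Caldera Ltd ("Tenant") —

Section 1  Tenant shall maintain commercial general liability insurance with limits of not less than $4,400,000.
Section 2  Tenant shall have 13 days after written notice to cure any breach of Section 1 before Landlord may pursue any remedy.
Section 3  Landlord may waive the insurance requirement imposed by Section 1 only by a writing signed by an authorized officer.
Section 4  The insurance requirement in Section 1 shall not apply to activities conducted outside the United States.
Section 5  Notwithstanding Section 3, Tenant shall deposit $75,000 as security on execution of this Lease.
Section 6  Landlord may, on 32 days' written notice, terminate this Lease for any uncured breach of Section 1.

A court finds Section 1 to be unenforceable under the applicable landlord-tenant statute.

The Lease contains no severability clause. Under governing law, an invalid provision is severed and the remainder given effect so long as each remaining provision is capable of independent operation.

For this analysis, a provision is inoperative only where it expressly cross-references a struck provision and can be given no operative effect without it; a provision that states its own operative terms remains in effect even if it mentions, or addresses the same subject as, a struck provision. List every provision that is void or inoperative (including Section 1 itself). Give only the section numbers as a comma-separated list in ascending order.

1, 2, 3, 4, 6

Section 1 is struck. The only function of Section 2 is the cure period for breach of Section 1, so it cannot stand once Section 1 is removed. Section 3 operates only by reference to Section 1, so it falls with Section 1. Section 4 does nothing except set the carve-out from the insurance requirement by reference to Section 1; with Section 1 gone it has no independent effect and is inoperative. The only function of Section 6 is the termination right for breach of Section 1, so it cannot stand once Section 1 is removed. Although Section 5 refers to Section 3, its operative terms do not depend on Section 3, so it remains in effect. With no severability clause, the stated default rule severs what cannot stand and enforces each remaining provision that can operate on its own. Only Section 5 remains in effect.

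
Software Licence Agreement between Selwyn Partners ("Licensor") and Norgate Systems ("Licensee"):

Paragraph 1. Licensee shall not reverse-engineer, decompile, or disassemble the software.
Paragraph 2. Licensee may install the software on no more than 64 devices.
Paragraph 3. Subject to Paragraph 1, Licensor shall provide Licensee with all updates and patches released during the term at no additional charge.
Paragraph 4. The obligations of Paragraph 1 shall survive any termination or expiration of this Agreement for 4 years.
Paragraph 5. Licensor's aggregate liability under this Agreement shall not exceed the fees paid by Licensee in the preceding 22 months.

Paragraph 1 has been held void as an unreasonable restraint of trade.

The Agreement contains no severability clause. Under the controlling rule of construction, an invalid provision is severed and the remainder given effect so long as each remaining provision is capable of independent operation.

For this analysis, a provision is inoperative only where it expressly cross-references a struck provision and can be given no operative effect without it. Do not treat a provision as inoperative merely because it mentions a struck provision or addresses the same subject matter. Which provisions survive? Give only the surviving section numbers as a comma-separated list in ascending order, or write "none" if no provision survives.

2, 3, 5

Paragraph 1 is struck. The only function of Paragraph 4 is the survival period for Paragraph 1, so it cannot stand once Paragraph 1 is removed. Although Paragraph 3 refers to Paragraph 1, its operative terms do not depend on Paragraph 1, so it remains in effect. With no severability clause, the stated default rule severs what cannot stand and enforces each remaining provision that can operate on its own. The provisions still in force are Paragraph 2, Paragraph 3, and Paragraph 5.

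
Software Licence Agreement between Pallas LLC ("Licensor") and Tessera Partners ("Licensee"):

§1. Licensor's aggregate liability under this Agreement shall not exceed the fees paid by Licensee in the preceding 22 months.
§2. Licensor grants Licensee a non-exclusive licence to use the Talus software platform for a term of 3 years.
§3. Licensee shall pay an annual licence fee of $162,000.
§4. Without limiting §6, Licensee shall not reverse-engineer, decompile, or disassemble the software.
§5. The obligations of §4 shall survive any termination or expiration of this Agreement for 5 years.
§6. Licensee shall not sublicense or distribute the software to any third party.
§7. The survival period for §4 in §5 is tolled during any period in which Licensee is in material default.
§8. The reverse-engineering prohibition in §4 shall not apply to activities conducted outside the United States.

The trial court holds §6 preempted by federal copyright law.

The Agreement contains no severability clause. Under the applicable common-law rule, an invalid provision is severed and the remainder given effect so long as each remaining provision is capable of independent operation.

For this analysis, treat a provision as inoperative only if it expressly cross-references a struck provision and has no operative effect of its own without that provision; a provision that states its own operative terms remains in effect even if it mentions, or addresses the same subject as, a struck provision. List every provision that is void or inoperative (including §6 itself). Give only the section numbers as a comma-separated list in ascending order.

6

§6 is struck. Although §4 refers to §6, its operative terms do not depend on §6, so it remains in effect. No other provision's operative terms depend on §6. With no severability clause, the stated default rule severs what cannot stand and enforces each remaining provision that can operate on its own. §1, §2, §3, §4, §5, §7, and §8 remain in effect.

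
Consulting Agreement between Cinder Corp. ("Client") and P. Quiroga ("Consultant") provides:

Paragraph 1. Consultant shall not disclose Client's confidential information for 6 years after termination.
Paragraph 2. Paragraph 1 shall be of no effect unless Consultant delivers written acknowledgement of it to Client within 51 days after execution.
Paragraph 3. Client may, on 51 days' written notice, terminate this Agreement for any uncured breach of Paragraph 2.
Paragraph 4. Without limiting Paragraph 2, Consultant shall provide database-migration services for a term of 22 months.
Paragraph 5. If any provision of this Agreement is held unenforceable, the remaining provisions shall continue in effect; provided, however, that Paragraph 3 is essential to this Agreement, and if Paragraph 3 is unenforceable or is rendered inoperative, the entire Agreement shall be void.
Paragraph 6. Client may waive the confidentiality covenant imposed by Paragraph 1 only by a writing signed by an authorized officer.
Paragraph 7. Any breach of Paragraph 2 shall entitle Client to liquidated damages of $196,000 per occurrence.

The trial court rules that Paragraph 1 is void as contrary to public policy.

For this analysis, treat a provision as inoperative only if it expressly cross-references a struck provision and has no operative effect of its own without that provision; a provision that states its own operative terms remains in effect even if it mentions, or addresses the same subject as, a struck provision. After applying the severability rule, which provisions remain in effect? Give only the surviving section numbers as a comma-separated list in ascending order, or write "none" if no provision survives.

none

Paragraph 1 is struck. Paragraph 2 has no operative effect of its own apart from Paragraph 1 and is therefore inoperative. Paragraph 6 has no operative effect of its own apart from Paragraph 1 and is therefore inoperative. Paragraph 3 has no operative effect of its own apart from Paragraph 2 and is therefore inoperative. Paragraph 7 has no operative effect of its own apart from Paragraph 2 and is therefore inoperative. Paragraph 5 makes Paragraph 3 an essential term, and Paragraph 3 has been rendered inoperative by the cascade; under Paragraph 5, the entire Agreement is therefore void. No provision of the Agreement survives.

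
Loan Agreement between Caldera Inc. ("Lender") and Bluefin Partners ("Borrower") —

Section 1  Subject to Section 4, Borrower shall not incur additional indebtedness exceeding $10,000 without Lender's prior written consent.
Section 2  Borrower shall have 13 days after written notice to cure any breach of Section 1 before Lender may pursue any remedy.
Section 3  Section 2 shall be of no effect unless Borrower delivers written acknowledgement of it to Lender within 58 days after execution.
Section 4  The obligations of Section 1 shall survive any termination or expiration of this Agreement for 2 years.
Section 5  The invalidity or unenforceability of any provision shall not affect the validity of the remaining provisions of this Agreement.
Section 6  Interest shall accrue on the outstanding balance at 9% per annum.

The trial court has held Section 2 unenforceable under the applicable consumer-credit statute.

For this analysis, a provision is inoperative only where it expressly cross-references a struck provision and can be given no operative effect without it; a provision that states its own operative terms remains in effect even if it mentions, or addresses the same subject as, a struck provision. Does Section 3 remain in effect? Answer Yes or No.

No

Section 2 is struck. Section 3 has no operative effect of its own apart from Section 2 and is therefore inoperative. Section 5 is a severability clause and preserves every provision that can still be given independent effect. Section 1, Section 4, Section 5, and Section 6 remain in effect. Section 3 is among the inoperative provisions, so the answer is no.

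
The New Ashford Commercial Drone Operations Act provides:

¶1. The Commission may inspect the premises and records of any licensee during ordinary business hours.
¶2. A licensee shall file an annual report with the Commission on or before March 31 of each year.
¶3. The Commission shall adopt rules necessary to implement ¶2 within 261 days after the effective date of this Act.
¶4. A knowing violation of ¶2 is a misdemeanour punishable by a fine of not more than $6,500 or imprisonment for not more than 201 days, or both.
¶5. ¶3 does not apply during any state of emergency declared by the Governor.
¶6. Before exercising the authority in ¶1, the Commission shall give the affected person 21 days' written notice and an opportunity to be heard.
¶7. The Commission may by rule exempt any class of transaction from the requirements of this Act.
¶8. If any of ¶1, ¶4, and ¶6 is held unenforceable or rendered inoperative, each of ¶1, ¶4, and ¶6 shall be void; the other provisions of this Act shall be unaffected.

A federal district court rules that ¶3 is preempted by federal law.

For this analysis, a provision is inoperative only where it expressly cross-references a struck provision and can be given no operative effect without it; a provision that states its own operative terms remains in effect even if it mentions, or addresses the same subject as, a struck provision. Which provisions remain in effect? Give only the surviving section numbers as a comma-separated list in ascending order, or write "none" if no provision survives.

¶3 is struck. ¶5 has no operative effect of its own apart from ¶3 and is therefore inoperative. ¶8 ties ¶1, ¶4, and ¶6 together, but none of those is affected here; the remaining provisions continue in force under ¶8. ¶1, ¶2, ¶4, ¶6, ¶7, and ¶8 remain in effect.

1, 2, 4, 6, 7, 8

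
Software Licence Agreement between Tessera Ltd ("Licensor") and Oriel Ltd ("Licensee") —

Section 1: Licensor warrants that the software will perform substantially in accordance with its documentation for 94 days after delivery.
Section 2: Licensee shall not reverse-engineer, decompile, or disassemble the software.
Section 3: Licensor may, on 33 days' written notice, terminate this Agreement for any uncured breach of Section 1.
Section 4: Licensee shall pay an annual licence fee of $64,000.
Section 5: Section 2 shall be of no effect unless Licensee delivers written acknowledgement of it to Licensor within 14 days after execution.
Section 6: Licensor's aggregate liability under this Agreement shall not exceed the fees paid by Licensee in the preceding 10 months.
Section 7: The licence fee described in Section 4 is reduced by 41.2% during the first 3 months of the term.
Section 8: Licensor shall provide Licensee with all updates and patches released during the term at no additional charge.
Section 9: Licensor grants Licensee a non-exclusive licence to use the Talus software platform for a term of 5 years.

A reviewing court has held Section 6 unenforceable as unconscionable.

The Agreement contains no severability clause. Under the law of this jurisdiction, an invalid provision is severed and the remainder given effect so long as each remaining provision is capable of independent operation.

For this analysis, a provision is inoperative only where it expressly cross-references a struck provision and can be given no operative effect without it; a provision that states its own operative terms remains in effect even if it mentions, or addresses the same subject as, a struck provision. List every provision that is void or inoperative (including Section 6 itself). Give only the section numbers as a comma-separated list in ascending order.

6

Section 6 is struck. Nothing else in the Agreement is defined by reference to Section 6. Under the stated default rule, only provisions that cannot operate independently fall away; the rest are enforced. That leaves Section 1, Section 2, Section 3, Section 4, Section 5, Section 7, Section 8, and Section 9 in effect.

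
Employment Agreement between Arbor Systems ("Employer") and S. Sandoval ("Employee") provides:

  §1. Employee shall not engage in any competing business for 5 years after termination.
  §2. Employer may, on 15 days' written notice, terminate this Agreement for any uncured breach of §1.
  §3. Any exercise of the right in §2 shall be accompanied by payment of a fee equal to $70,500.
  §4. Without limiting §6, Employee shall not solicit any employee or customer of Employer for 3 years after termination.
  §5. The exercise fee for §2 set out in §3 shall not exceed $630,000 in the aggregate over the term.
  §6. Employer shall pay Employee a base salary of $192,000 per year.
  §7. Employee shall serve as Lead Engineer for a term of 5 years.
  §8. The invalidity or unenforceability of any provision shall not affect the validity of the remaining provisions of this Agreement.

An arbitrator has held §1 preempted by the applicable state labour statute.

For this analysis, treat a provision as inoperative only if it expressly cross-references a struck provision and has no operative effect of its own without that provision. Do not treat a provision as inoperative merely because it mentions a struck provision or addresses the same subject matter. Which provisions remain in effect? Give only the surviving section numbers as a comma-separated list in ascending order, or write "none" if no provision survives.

4, 6, 7, 8

§1 is struck. The only function of §2 is the termination right for breach of §1, so it cannot stand once §1 is removed. §3 operates only by reference to §2, so it falls with §2. §5 has no operative effect of its own apart from §3 and is therefore inoperative. Under the severability clause in §8, the remaining provisions continue in force. The provisions still in force are §4, §6, §7, and §8.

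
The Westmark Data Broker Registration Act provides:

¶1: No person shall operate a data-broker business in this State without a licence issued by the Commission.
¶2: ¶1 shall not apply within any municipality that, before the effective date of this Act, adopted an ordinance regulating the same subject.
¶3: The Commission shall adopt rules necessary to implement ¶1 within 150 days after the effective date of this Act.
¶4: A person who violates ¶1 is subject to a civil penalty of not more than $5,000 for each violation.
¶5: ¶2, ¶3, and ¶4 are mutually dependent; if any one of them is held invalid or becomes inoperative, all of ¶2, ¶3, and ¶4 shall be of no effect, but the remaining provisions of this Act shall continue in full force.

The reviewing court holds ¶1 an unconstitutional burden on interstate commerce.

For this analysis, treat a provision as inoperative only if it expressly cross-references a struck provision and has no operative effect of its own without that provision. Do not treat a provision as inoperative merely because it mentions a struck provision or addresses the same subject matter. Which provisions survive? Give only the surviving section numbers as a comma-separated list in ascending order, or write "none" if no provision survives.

5

¶1 is struck. The only function of ¶2 is the local-preemption carve-out from ¶1, so it cannot stand once ¶1 is removed. ¶3 merely fixes the rulemaking mandate for ¶1; with ¶1 gone it has nothing to operate on and falls away. ¶4 merely fixes the civil penalty for violating ¶1; with ¶1 gone it has nothing to operate on and falls away. ¶5 declares ¶2, ¶3, and ¶4 mutually dependent; since one of them has fallen, all of them are of no effect. The remainder continues in force under ¶5. Only ¶5 remains in effect.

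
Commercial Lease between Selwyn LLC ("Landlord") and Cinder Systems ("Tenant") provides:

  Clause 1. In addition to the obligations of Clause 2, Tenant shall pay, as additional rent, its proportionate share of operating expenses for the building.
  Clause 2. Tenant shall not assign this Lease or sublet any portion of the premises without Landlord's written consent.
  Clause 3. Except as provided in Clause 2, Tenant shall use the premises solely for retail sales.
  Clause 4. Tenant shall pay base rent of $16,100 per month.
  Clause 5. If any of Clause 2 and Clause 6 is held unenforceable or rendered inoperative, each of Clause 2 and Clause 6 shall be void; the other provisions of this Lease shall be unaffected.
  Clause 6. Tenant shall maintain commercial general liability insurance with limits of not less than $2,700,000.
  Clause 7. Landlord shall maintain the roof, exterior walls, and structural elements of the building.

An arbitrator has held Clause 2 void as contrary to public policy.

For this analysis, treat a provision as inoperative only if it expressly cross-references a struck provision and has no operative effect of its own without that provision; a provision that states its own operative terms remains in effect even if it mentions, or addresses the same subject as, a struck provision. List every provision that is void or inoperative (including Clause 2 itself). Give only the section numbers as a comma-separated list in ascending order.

2, 6

Clause 2 is struck. Clause 1 mentions Clause 2 but its own obligation stands independently of Clause 2, so Clause 1 is not affected. Clause 3 mentions Clause 2 but its own obligation stands independently of Clause 2, so Clause 3 is not affected. Nothing else in the Lease is defined by reference to Clause 2. Clause 5 declares Clause 2 and Clause 6 mutually dependent; since one of them has fallen, all of them are of no effect. That brings down Clause 6 as well. The remainder continues in force under Clause 5. Clause 1, Clause 3, Clause 4, Clause 5, and Clause 7 remain in effect.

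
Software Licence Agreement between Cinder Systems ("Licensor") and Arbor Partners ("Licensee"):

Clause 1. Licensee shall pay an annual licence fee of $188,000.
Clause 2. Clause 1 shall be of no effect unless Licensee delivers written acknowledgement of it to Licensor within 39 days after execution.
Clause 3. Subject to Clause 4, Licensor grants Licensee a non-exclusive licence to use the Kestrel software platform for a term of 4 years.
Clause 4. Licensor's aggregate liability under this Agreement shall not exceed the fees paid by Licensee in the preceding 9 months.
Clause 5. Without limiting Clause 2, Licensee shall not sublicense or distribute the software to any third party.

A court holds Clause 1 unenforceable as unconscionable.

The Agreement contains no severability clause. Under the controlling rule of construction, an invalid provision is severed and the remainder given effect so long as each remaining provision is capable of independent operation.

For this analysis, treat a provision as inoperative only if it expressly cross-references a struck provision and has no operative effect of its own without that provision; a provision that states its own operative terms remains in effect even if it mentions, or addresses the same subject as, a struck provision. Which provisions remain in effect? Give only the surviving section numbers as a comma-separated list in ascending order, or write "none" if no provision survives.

3, 4, 5

Clause 1 is struck. Clause 2 merely fixes the acknowledgement condition for Clause 1; with Clause 1 gone it has nothing to operate on and falls away. Clause 5 mentions Clause 2 but its own obligation stands independently of Clause 2, so Clause 5 is not affected. Under the stated default rule, only provisions that cannot operate independently fall away; the rest are enforced. That leaves Clause 3, Clause 4, and Clause 5 in effect.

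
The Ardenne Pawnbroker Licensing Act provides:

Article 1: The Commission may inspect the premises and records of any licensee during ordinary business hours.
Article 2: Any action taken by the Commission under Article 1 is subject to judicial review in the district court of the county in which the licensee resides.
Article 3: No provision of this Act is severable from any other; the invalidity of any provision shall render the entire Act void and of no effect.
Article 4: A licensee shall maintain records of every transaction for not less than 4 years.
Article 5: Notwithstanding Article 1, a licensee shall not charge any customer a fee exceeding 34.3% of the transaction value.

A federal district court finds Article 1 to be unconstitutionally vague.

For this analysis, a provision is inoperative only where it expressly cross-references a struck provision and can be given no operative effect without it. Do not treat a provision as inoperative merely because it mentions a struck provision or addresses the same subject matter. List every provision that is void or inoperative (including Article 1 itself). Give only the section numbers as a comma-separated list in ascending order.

1, 2, 3, 4, 5

Article 1 is struck. Article 2 has no operative effect of its own apart from Article 1 and is therefore inoperative. Article 3 provides that the Act is not severable, so the invalidity of any one provision voids the entire Act. No provision of the Act survives.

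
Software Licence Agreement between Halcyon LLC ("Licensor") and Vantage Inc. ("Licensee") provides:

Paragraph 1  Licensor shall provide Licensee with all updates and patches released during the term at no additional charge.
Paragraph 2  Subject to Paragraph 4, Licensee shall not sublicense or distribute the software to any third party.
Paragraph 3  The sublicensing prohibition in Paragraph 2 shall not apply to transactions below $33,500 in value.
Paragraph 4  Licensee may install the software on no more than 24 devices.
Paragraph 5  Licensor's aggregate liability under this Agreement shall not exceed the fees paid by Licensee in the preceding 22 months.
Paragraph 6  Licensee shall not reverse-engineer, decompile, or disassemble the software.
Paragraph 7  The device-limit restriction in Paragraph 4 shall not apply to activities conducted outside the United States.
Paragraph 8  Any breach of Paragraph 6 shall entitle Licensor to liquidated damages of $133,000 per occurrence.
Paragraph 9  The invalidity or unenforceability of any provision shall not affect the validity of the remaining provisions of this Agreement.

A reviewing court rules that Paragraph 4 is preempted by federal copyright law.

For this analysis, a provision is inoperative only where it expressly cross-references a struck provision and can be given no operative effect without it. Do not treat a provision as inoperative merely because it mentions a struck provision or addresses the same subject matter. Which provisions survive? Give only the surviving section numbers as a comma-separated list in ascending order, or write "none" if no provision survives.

Paragraph 4 is struck. Paragraph 7 does nothing except set the carve-out from the device-limit restriction by reference to Paragraph 4; with Paragraph 4 gone it has no independent effect and is inoperative. Paragraph 2 mentions Paragraph 4 but its own obligation stands independently of Paragraph 4, so Paragraph 2 is not affected. Under the severability clause in Paragraph 9, the remaining provisions continue in force. The provisions still in force are Paragraph 1, Paragraph 2, Paragraph 3, Paragraph 5, Paragraph 6, Paragraph 8, and Paragraph 9.

1, 2, 3, 5, 6, 8, 9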